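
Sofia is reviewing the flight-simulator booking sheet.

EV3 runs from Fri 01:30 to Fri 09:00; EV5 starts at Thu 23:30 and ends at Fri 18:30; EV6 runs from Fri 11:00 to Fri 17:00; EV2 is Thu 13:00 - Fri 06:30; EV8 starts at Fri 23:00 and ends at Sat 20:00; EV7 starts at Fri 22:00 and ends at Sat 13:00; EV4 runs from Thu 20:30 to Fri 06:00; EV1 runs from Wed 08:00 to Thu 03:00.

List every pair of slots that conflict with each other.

Two intervals overlap when each starts before the other ends.
Sorted by start: EV1, EV2, EV4, EV5, EV3, EV6, EV7, EV8.
EV2 starts after EV1 ends, so EV1 has no further overlaps.
EV4 starts before EV2 ends → EV2 and EV4 overlap.
EV5 starts before EV2 ends → EV2 and EV5 overlap.
EV3 starts before EV2 ends → EV2 and EV3 overlap.
EV6 starts after EV2 ends, so EV2 has no further overlaps.
EV5 starts before EV4 ends → EV4 and EV5 overlap.
EV3 starts before EV4 ends → EV4 and EV3 overlap.
EV6 starts after EV4 ends, so EV4 has no further overlaps.
EV3 starts before EV5 ends → EV5 and EV3 overlap.
EV6 starts before EV5 ends → EV5 and EV6 overlap.
EV7 starts after EV5 ends, so EV5 has no further overlaps.
EV6 starts after EV3 ends, so EV3 has no further overlaps.
EV7 starts after EV6 ends, so EV6 has no further overlaps.
EV8 starts before EV7 ends → EV7 and EV8 overlap.

EV2 & EV3, EV2 & EV4, EV2 & EV5, EV3 & EV4, EV3 & EV5, EV4 & EV5, EV5 & EV6, EV7 & EV8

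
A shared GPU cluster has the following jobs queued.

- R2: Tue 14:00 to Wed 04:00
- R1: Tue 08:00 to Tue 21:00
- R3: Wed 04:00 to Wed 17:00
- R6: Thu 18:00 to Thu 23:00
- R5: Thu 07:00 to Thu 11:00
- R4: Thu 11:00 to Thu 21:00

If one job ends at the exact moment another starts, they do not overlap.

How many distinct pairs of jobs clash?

Check each pair: they overlap iff neither finishes before the other starts.
Sorted by start: R1, R2, R3, R5, R4, R6.
R2 starts before R1 ends → R1 and R2 overlap.
R3 starts after R1 ends, so R1 has no further overlaps.
R3 starts exactly when R2 ends (back-to-back, no overlap), so R2 has no further overlaps.
R5 starts after R3 ends, so R3 has no further overlaps.
R4 starts exactly when R5 ends (back-to-back, no overlap), so R5 has no further overlaps.
R6 starts before R4 ends → R4 and R6 overlap.
Overlapping pairs: R1 & R2, R4 & R6 — 2 in total.

2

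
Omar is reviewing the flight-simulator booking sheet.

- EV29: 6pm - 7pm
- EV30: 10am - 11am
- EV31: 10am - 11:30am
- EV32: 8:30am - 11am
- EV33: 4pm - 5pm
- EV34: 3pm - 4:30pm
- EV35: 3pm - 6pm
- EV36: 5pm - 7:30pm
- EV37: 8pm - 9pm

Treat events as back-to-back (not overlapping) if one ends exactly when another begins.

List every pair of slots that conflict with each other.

EV29 & EV36, EV30 & EV31, EV30 & EV32, EV31 & EV32, EV33 & EV34, EV33 & EV35, EV34 & EV35, EV35 & EV36

Sorted by start: EV32, EV30, EV31, EV34, EV35, EV33, EV36, EV29, EV37.
EV30 starts before EV32 ends → EV32 and EV30 overlap.
EV31 starts before EV32 ends → EV32 and EV31 overlap.
EV34 starts after EV32 ends — done with EV32.
EV31 starts before EV30 ends → EV30 and EV31 overlap.
EV34 starts after EV30 ends — done with EV30.
EV34 starts after EV31 ends — done with EV31.
EV35 starts before EV34 ends → EV34 and EV35 overlap.
EV33 starts before EV34 ends → EV34 and EV33 overlap.
EV36 starts after EV34 ends — done with EV34.
EV33 starts before EV35 ends → EV35 and EV33 overlap.
EV36 starts before EV35 ends → EV35 and EV36 overlap.
EV29 starts exactly when EV35 ends (back-to-back, no overlap) — done with EV35.
EV36 starts exactly when EV33 ends (back-to-back, no overlap) — done with EV33.
EV29 starts before EV36 ends → EV36 and EV29 overlap.
EV37 starts after EV36 ends.
EV37 starts after EV29 ends.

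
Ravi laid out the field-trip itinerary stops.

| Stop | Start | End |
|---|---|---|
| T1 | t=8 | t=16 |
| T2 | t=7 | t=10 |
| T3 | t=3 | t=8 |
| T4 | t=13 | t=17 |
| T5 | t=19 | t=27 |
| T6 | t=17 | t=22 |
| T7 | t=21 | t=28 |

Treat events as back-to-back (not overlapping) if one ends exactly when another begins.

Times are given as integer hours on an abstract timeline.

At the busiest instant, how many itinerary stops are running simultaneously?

3

Sort all start/end points and keep a running count:
t=3 start T3 → 1
t=7 start T2 → 2
t=8 end T3 → 1
t=8 start T1 → 2
t=10 end T2 → 1
t=13 start T4 → 2
t=16 end T1 → 1
t=17 end T4 → 0
t=17 start T6 → 1
t=19 start T5 → 2
t=21 start T7 → 3
t=22 end T6 → 2
t=27 end T5 → 1
t=28 end T7 → 0
Peak is 3, at t=21 (T5, T6, T7).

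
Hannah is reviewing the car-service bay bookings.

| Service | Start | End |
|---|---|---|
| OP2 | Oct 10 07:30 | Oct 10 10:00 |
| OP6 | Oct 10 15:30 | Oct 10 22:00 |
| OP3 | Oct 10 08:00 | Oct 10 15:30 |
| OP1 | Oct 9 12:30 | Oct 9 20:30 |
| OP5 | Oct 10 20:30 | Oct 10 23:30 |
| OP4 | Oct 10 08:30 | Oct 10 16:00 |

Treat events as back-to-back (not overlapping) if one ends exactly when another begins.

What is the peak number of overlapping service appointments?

Sort all start/end points and keep a running count:
Oct 9 12:30 start OP1 → 1
Oct 9 20:30 end OP1 → 0
Oct 10 07:30 start OP2 → 1
Oct 10 08:00 start OP3 → 2
Oct 10 08:30 start OP4 → 3
Oct 10 10:00 end OP2 → 2
Oct 10 15:30 end OP3 → 1
Oct 10 15:30 start OP6 → 2
Oct 10 16:00 end OP4 → 1
Oct 10 20:30 start OP5 → 2
Oct 10 22:00 end OP6 → 1
Oct 10 23:30 end OP5 → 0
Peak is 3, at Oct 10 08:30 (OP2, OP3, OP4).

3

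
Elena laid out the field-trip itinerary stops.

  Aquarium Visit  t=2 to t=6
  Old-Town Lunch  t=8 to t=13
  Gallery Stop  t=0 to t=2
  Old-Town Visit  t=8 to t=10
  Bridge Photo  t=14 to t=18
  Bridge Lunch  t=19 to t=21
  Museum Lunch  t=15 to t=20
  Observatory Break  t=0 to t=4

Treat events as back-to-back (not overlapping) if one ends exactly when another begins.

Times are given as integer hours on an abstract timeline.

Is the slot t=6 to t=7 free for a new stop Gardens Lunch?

Yes — the slot is free

Observatory Break: ends t=4 at or before Gardens Lunch starts t=6 → clear.
Gallery Stop: ends t=2 at or before Gardens Lunch starts t=6 → clear.
Aquarium Visit: ends t=6 at or before Gardens Lunch starts t=6 → clear.
Old-Town Lunch: starts t=8 at or after Gardens Lunch ends t=7 → clear.
Old-Town Visit: starts t=8 at or after Gardens Lunch ends t=7 → clear.
Bridge Photo: starts t=14 at or after Gardens Lunch ends t=7 → clear.
Museum Lunch: starts t=15 at or after Gardens Lunch ends t=7 → clear.
Bridge Lunch: starts t=19 at or after Gardens Lunch ends t=7 → clear.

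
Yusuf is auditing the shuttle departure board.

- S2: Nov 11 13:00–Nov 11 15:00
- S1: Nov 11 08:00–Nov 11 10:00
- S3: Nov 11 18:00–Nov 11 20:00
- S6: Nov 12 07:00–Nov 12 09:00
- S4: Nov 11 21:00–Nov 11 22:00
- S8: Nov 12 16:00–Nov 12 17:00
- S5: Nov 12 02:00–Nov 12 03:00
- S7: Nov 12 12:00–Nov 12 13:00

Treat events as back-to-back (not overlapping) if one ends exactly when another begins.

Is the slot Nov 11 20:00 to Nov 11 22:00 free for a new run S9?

S1: ends Nov 11 10:00 at or before S9 starts Nov 11 20:00 → clear.
S2: ends Nov 11 15:00 at or before S9 starts Nov 11 20:00 → clear.
S3: ends Nov 11 20:00 at or before S9 starts Nov 11 20:00 → clear.
S4: starts Nov 11 21:00 before S9 ends Nov 11 22:00, and ends Nov 11 22:00 after S9 starts Nov 11 20:00 → overlap.
S5: starts Nov 12 02:00 at or after S9 ends Nov 11 22:00 → clear.
S6: starts Nov 12 07:00 at or after S9 ends Nov 11 22:00 → clear.
S7: starts Nov 12 12:00 at or after S9 ends Nov 11 22:00 → clear.
S8: starts Nov 12 16:00 at or after S9 ends Nov 11 22:00 → clear.
S9 overlaps S4.

No — it overlaps S4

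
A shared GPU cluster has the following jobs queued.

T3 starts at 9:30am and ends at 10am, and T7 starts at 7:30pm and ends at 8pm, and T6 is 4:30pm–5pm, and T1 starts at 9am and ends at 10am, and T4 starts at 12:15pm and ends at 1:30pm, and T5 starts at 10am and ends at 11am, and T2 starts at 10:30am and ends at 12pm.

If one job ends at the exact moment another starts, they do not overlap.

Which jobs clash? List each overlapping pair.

Check each pair: they overlap iff neither finishes before the other starts.
Sorted by start: T1, T3, T5, T2, T4, T6, T7.
T3 starts before T1 ends → T1 and T3 overlap.
T5 starts exactly when T1 ends (back-to-back, no overlap) — done with T1.
T5 starts exactly when T3 ends (back-to-back, no overlap) — done with T3.
T2 starts before T5 ends → T5 and T2 overlap.
T4 starts after T5 ends — done with T5.
T4 starts after T2 ends — done with T2.
T6 starts after T4 ends — done with T4.
T7 starts after T6 ends.

T1 & T3, T2 & T5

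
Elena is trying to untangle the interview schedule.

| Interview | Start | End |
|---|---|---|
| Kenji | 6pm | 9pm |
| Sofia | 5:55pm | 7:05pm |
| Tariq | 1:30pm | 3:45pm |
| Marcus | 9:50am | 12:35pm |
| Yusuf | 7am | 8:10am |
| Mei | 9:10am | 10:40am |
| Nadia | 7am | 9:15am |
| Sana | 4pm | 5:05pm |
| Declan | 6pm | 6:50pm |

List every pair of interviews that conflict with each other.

Two intervals overlap when each starts before the other ends.
Sorted by start: Yusuf, Nadia, Mei, Marcus, Tariq, Sana, Sofia, Declan, Kenji.
Nadia starts before Yusuf ends → Yusuf and Nadia overlap.
Mei starts after Yusuf ends — done with Yusuf.
Mei starts before Nadia ends → Nadia and Mei overlap.
Marcus starts after Nadia ends — done with Nadia.
Marcus starts before Mei ends → Mei and Marcus overlap.
Tariq starts after Mei ends — done with Mei.
Tariq starts after Marcus ends — done with Marcus.
Sana starts after Tariq ends — done with Tariq.
Sofia starts after Sana ends — done with Sana.
Declan starts before Sofia ends → Sofia and Declan overlap.
Kenji starts before Sofia ends → Sofia and Kenji overlap.
Kenji starts before Declan ends → Declan and Kenji overlap.

Declan & Kenji, Declan & Sofia, Kenji & Sofia, Marcus & Mei, Mei & Nadia, Nadia & Yusuf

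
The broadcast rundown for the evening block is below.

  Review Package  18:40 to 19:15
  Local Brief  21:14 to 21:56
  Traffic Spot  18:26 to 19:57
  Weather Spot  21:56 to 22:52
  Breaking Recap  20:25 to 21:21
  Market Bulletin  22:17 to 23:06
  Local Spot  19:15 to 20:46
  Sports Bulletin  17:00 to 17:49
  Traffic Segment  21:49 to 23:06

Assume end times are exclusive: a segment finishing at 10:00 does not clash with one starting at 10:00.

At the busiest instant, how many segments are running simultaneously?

3

Walk through starts and ends in time order (an end at T is processed before a start at T):
17:00 start Sports Bulletin → 1
17:49 end Sports Bulletin → 0
18:26 start Traffic Spot → 1
18:40 start Review Package → 2
19:15 end Review Package → 1
19:15 start Local Spot → 2
19:57 end Traffic Spot → 1
20:25 start Breaking Recap → 2
20:46 end Local Spot → 1
21:14 start Local Brief → 2
21:21 end Breaking Recap → 1
21:49 start Traffic Segment → 2
21:56 end Local Brief → 1
21:56 start Weather Spot → 2
22:17 start Market Bulletin → 3
22:52 end Weather Spot → 2
23:06 end Market Bulletin → 1
23:06 end Traffic Segment → 0
Peak is 3, at 22:17 (Market Bulletin, Traffic Segment, Weather Spot).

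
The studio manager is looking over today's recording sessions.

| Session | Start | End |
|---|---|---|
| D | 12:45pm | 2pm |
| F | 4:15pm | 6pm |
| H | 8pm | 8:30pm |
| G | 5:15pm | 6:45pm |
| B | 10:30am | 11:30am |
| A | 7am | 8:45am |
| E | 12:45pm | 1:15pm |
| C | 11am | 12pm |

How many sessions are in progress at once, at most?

2

Sort all start/end points and keep a running count:
7am start A → 1
8:45am end A → 0
10:30am start B → 1
11am start C → 2
11:30am end B → 1
12pm end C → 0
12:45pm start D → 1
12:45pm start E → 2
1:15pm end E → 1
2pm end D → 0
4:15pm start F → 1
5:15pm start G → 2
6pm end F → 1
6:45pm end G → 0
8pm start H → 1
8:30pm end H → 0
Peak is 2, at 11am (B, C).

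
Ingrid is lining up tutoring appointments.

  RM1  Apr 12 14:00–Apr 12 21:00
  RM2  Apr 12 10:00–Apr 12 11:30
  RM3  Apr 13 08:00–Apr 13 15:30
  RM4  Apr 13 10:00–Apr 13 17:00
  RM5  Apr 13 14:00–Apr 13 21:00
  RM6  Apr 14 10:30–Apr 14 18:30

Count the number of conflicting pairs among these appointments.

3

Check each pair: they overlap iff neither finishes before the other starts.
Sorted by start: RM2, RM1, RM3, RM4, RM5, RM6.
RM1 starts after RM2 ends; RM2 is clear from here.
RM3 starts after RM1 ends; RM1 is clear from here.
RM4 starts before RM3 ends → RM3 and RM4 overlap.
RM5 starts before RM3 ends → RM3 and RM5 overlap.
RM6 starts after RM3 ends.
RM5 starts before RM4 ends → RM4 and RM5 overlap.
RM6 starts after RM4 ends.
RM6 starts after RM5 ends.
Overlapping pairs: RM3 & RM4, RM3 & RM5, RM4 & RM5 — 3 in total.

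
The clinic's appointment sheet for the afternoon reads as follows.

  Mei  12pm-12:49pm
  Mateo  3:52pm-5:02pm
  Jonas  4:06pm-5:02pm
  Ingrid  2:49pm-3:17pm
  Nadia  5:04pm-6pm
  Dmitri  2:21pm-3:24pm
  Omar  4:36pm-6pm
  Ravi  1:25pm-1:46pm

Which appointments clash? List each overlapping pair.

Check each pair: they overlap iff neither finishes before the other starts.
Sorted by start: Mei, Ravi, Dmitri, Ingrid, Mateo, Jonas, Omar, Nadia.
Ravi starts after Mei ends; Mei is clear from here.
Dmitri starts after Ravi ends; Ravi is clear from here.
Ingrid starts before Dmitri ends → Dmitri and Ingrid overlap.
Mateo starts after Dmitri ends; Dmitri is clear from here.
Mateo starts after Ingrid ends; Ingrid is clear from here.
Jonas starts before Mateo ends → Mateo and Jonas overlap.
Omar starts before Mateo ends → Mateo and Omar overlap.
Nadia starts after Mateo ends.
Omar starts before Jonas ends → Jonas and Omar overlap.
Nadia starts after Jonas ends.
Nadia starts before Omar ends → Omar and Nadia overlap.

Dmitri & Ingrid, Jonas & Mateo, Jonas & Omar, Mateo & Omar, Nadia & Omar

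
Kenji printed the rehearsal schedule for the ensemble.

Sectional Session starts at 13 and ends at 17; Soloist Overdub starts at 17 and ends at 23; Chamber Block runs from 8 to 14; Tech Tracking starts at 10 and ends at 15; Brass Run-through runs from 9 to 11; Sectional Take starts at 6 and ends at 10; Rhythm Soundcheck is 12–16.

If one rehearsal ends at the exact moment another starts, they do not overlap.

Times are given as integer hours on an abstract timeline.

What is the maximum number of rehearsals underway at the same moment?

Walk through starts and ends in time order (an end at T is processed before a start at T):
6 start Sectional Take → 1
8 start Chamber Block → 2
9 start Brass Run-through → 3
10 end Sectional Take → 2
10 start Tech Tracking → 3
11 end Brass Run-through → 2
12 start Rhythm Soundcheck → 3
13 start Sectional Session → 4
14 end Chamber Block → 3
15 end Tech Tracking → 2
16 end Rhythm Soundcheck → 1
17 end Sectional Session → 0
17 start Soloist Overdub → 1
23 end Soloist Overdub → 0
Peak is 4, at 13 (Chamber Block, Rhythm Soundcheck, Sectional Session, Tech Tracking).

4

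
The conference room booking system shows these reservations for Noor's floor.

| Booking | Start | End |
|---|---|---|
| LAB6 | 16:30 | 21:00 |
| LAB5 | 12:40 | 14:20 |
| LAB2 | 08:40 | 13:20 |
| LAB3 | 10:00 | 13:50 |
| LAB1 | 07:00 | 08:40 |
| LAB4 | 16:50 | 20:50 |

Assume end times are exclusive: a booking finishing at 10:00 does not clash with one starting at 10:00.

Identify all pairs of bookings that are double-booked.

Two intervals overlap when each starts before the other ends.
Sorted by start: LAB1, LAB2, LAB3, LAB5, LAB6, LAB4.
LAB2 starts exactly when LAB1 ends (back-to-back, no overlap), so LAB1 has no further overlaps.
LAB3 starts before LAB2 ends → LAB2 and LAB3 overlap.
LAB5 starts before LAB2 ends → LAB2 and LAB5 overlap.
LAB6 starts after LAB2 ends, so LAB2 has no further overlaps.
LAB5 starts before LAB3 ends → LAB3 and LAB5 overlap.
LAB6 starts after LAB3 ends, so LAB3 has no further overlaps.
LAB6 starts after LAB5 ends, so LAB5 has no further overlaps.
LAB4 starts before LAB6 ends → LAB6 and LAB4 overlap.

LAB2 & LAB3, LAB2 & LAB5, LAB3 & LAB5, LAB4 & LAB6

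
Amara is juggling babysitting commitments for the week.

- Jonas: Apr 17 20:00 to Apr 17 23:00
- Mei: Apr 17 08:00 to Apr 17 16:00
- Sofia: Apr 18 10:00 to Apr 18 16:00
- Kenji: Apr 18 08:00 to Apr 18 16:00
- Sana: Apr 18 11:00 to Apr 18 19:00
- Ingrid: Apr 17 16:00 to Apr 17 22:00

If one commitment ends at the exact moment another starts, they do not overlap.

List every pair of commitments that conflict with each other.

Check each pair: they overlap iff neither finishes before the other starts.
Sorted by start: Mei, Ingrid, Jonas, Kenji, Sofia, Sana.
Ingrid starts exactly when Mei ends (back-to-back, no overlap), so nothing later overlaps Mei either.
Jonas starts before Ingrid ends → Ingrid and Jonas overlap.
Kenji starts after Ingrid ends, so nothing later overlaps Ingrid either.
Kenji starts after Jonas ends, so nothing later overlaps Jonas either.
Sofia starts before Kenji ends → Kenji and Sofia overlap.
Sana starts before Kenji ends → Kenji and Sana overlap.
Sana starts before Sofia ends → Sofia and Sana overlap.

Ingrid & Jonas, Kenji & Sana, Kenji & Sofia, Sana & Sofia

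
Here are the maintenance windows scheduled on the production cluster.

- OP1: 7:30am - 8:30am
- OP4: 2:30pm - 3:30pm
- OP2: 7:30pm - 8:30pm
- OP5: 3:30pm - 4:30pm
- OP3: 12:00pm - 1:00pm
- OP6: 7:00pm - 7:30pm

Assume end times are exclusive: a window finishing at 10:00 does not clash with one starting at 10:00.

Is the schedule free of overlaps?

Yes

Sorted by start: OP1, OP3, OP4, OP5, OP6, OP2.
OP3 starts after OP1 ends, so nothing later overlaps OP1 either.
OP4 starts after OP3 ends, so nothing later overlaps OP3 either.
OP5 starts exactly when OP4 ends (back-to-back, no overlap), so nothing later overlaps OP4 either.
OP6 starts after OP5 ends, so nothing later overlaps OP5 either.
OP2 starts exactly when OP6 ends (back-to-back, no overlap).
Every pair is clear; the schedule has no overlaps.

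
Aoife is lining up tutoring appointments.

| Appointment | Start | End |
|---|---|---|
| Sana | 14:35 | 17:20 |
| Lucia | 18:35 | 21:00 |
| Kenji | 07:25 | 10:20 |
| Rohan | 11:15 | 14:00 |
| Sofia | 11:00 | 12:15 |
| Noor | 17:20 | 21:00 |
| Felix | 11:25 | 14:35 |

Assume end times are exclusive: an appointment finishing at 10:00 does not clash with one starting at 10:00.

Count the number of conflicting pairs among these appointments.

4

Check each pair: they overlap iff neither finishes before the other starts.
Sorted by start: Kenji, Sofia, Rohan, Felix, Sana, Noor, Lucia.
Sofia starts after Kenji ends; Kenji is clear from here.
Rohan starts before Sofia ends → Sofia and Rohan overlap.
Felix starts before Sofia ends → Sofia and Felix overlap.
Sana starts after Sofia ends; Sofia is clear from here.
Felix starts before Rohan ends → Rohan and Felix overlap.
Sana starts after Rohan ends; Rohan is clear from here.
Sana starts exactly when Felix ends (back-to-back, no overlap); Felix is clear from here.
Noor starts exactly when Sana ends (back-to-back, no overlap); Sana is clear from here.
Lucia starts before Noor ends → Noor and Lucia overlap.
Overlapping pairs: Felix & Rohan, Felix & Sofia, Lucia & Noor, Rohan & Sofia — 4 in total.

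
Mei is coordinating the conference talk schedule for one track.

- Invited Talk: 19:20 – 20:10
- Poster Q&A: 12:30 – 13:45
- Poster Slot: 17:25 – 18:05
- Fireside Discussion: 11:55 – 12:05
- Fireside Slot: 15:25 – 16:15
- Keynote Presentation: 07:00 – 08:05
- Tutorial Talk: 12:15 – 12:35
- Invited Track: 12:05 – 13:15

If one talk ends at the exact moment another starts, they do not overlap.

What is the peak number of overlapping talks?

3

Sweep the timeline, counting +1 at each start and −1 at each end (ends before starts at a tie):
07:00 start Keynote Presentation → 1
08:05 end Keynote Presentation → 0
11:55 start Fireside Discussion → 1
12:05 end Fireside Discussion → 0
12:05 start Invited Track → 1
12:15 start Tutorial Talk → 2
12:30 start Poster Q&A → 3
12:35 end Tutorial Talk → 2
13:15 end Invited Track → 1
13:45 end Poster Q&A → 0
15:25 start Fireside Slot → 1
16:15 end Fireside Slot → 0
17:25 start Poster Slot → 1
18:05 end Poster Slot → 0
19:20 start Invited Talk → 1
20:10 end Invited Talk → 0
Peak is 3, at 12:30 (Invited Track, Poster Q&A, Tutorial Talk).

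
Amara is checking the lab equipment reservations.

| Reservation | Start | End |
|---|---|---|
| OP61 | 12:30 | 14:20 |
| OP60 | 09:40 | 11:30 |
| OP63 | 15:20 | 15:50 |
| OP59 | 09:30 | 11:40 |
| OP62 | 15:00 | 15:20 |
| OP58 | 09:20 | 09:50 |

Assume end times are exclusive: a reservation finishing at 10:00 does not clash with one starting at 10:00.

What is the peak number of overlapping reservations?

3

Sort all start/end points and keep a running count:
09:20 start OP58 → 1
09:30 start OP59 → 2
09:40 start OP60 → 3
09:50 end OP58 → 2
11:30 end OP60 → 1
11:40 end OP59 → 0
12:30 start OP61 → 1
14:20 end OP61 → 0
15:00 start OP62 → 1
15:20 end OP62 → 0
15:20 start OP63 → 1
15:50 end OP63 → 0
Peak is 3, at 09:40 (OP58, OP59, OP60).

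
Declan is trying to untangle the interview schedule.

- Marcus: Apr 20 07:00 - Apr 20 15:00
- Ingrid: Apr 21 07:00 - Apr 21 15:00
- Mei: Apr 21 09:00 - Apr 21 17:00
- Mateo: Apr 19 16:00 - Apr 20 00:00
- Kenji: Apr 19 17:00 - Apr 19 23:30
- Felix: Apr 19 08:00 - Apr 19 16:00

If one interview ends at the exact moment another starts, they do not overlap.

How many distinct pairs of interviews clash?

Sorted by start: Felix, Mateo, Kenji, Marcus, Ingrid, Mei.
Mateo starts exactly when Felix ends (back-to-back, no overlap), so nothing later overlaps Felix either.
Kenji starts before Mateo ends → Mateo and Kenji overlap.
Marcus starts after Mateo ends, so nothing later overlaps Mateo either.
Marcus starts after Kenji ends, so nothing later overlaps Kenji either.
Ingrid starts after Marcus ends, so nothing later overlaps Marcus either.
Mei starts before Ingrid ends → Ingrid and Mei overlap.
Overlapping pairs: Ingrid & Mei, Kenji & Mateo — 2 in total.

2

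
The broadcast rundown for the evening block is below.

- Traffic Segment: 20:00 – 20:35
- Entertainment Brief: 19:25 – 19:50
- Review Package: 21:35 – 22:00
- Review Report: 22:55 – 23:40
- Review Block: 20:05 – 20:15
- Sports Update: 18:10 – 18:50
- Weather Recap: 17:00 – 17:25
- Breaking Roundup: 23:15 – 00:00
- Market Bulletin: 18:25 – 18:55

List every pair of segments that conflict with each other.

Check each pair: they overlap iff neither finishes before the other starts.
Sorted by start: Weather Recap, Sports Update, Market Bulletin, Entertainment Brief, Traffic Segment, Review Block, Review Package, Review Report, Breaking Roundup.
Sports Update starts after Weather Recap ends, so nothing later overlaps Weather Recap either.
Market Bulletin starts before Sports Update ends → Sports Update and Market Bulletin overlap.
Entertainment Brief starts after Sports Update ends, so nothing later overlaps Sports Update either.
Entertainment Brief starts after Market Bulletin ends, so nothing later overlaps Market Bulletin either.
Traffic Segment starts after Entertainment Brief ends, so nothing later overlaps Entertainment Brief either.
Review Block starts before Traffic Segment ends → Traffic Segment and Review Block overlap.
Review Package starts after Traffic Segment ends, so nothing later overlaps Traffic Segment either.
Review Package starts after Review Block ends, so nothing later overlaps Review Block either.
Review Report starts after Review Package ends, so nothing later overlaps Review Package either.
Breaking Roundup starts before Review Report ends → Review Report and Breaking Roundup overlap.

Breaking Roundup & Review Report, Market Bulletin & Sports Update, Review Block & Traffic Segment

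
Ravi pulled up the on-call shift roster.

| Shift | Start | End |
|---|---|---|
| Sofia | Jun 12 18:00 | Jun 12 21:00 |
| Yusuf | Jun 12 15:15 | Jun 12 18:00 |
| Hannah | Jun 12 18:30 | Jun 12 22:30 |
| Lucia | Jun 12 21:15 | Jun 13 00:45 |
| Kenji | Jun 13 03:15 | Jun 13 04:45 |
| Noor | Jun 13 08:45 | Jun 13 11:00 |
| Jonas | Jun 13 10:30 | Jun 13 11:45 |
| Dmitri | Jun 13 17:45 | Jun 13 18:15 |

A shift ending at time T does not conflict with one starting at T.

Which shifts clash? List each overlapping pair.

Hannah & Lucia, Hannah & Sofia, Jonas & Noor

Sorted by start: Yusuf, Sofia, Hannah, Lucia, Kenji, Noor, Jonas, Dmitri.
Sofia starts exactly when Yusuf ends (back-to-back, no overlap), so Yusuf has no further overlaps.
Hannah starts before Sofia ends → Sofia and Hannah overlap.
Lucia starts after Sofia ends, so Sofia has no further overlaps.
Lucia starts before Hannah ends → Hannah and Lucia overlap.
Kenji starts after Hannah ends, so Hannah has no further overlaps.
Kenji starts after Lucia ends, so Lucia has no further overlaps.
Noor starts after Kenji ends, so Kenji has no further overlaps.
Jonas starts before Noor ends → Noor and Jonas overlap.
Dmitri starts after Noor ends.
Dmitri starts after Jonas ends.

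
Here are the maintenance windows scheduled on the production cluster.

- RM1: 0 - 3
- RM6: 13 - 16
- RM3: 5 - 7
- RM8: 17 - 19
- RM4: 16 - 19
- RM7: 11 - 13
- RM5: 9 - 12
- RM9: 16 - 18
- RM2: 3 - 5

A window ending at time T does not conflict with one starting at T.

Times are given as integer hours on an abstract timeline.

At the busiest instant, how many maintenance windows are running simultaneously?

3

Sort all start/end points and keep a running count:
0 start RM1 → 1
3 end RM1 → 0
3 start RM2 → 1
5 end RM2 → 0
5 start RM3 → 1
7 end RM3 → 0
9 start RM5 → 1
11 start RM7 → 2
12 end RM5 → 1
13 end RM7 → 0
13 start RM6 → 1
16 end RM6 → 0
16 start RM4 → 1
16 start RM9 → 2
17 start RM8 → 3
18 end RM9 → 2
19 end RM4 → 1
19 end RM8 → 0
Peak is 3, at 17 (RM4, RM8, RM9).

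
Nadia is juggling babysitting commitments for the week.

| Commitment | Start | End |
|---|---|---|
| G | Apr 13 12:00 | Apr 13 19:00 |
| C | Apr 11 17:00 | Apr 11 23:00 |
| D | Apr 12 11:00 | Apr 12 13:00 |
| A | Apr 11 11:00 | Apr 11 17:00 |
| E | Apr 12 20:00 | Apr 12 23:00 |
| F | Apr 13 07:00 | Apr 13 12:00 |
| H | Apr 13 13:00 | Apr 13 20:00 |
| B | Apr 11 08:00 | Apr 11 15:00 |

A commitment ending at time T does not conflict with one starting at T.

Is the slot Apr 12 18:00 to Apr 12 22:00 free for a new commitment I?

B: ends Apr 11 15:00 at or before I starts Apr 12 18:00 → clear.
A: ends Apr 11 17:00 at or before I starts Apr 12 18:00 → clear.
C: ends Apr 11 23:00 at or before I starts Apr 12 18:00 → clear.
D: ends Apr 12 13:00 at or before I starts Apr 12 18:00 → clear.
E: starts Apr 12 20:00 before I ends Apr 12 22:00, and ends Apr 12 23:00 after I starts Apr 12 18:00 → overlap.
F: starts Apr 13 07:00 at or after I ends Apr 12 22:00 → clear.
G: starts Apr 13 12:00 at or after I ends Apr 12 22:00 → clear.
H: starts Apr 13 13:00 at or after I ends Apr 12 22:00 → clear.
I overlaps E.

No — it overlaps E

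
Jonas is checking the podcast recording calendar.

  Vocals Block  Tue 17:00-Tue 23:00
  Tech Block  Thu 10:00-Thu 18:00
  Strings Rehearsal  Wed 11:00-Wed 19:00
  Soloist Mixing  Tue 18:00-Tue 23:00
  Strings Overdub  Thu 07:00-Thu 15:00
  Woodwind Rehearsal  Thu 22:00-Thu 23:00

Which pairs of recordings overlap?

Soloist Mixing & Vocals Block, Strings Overdub & Tech Block

Two intervals overlap when each starts before the other ends.
Sorted by start: Vocals Block, Soloist Mixing, Strings Rehearsal, Strings Overdub, Tech Block, Woodwind Rehearsal.
Soloist Mixing starts before Vocals Block ends → Vocals Block and Soloist Mixing overlap.
Strings Rehearsal starts after Vocals Block ends, so nothing later overlaps Vocals Block either.
Strings Rehearsal starts after Soloist Mixing ends, so nothing later overlaps Soloist Mixing either.
Strings Overdub starts after Strings Rehearsal ends, so nothing later overlaps Strings Rehearsal either.
Tech Block starts before Strings Overdub ends → Strings Overdub and Tech Block overlap.
Woodwind Rehearsal starts after Strings Overdub ends.
Woodwind Rehearsal starts after Tech Block ends.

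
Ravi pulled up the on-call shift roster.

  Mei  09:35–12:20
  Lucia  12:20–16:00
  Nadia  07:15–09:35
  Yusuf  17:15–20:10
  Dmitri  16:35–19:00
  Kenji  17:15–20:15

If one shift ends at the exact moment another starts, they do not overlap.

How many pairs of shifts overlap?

Sorted by start: Nadia, Mei, Lucia, Dmitri, Yusuf, Kenji.
Mei starts exactly when Nadia ends (back-to-back, no overlap); Nadia is clear from here.
Lucia starts exactly when Mei ends (back-to-back, no overlap); Mei is clear from here.
Dmitri starts after Lucia ends; Lucia is clear from here.
Yusuf starts before Dmitri ends → Dmitri and Yusuf overlap.
Kenji starts before Dmitri ends → Dmitri and Kenji overlap.
Kenji starts before Yusuf ends → Yusuf and Kenji overlap.
Overlapping pairs: Dmitri & Kenji, Dmitri & Yusuf, Kenji & Yusuf — 3 in total.

3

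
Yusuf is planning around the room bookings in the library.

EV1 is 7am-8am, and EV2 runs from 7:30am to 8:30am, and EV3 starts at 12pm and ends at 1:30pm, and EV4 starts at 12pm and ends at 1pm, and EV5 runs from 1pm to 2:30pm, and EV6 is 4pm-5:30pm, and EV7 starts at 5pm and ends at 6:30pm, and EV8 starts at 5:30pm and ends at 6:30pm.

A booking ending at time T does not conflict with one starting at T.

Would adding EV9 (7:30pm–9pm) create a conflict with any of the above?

No — it doesn't clash with anything

EV1: ends 8am at or before EV9 starts 7:30pm → clear.
EV2: ends 8:30am at or before EV9 starts 7:30pm → clear.
EV3: ends 1:30pm at or before EV9 starts 7:30pm → clear.
EV4: ends 1pm at or before EV9 starts 7:30pm → clear.
EV5: ends 2:30pm at or before EV9 starts 7:30pm → clear.
EV6: ends 5:30pm at or before EV9 starts 7:30pm → clear.
EV7: ends 6:30pm at or before EV9 starts 7:30pm → clear.
EV8: ends 6:30pm at or before EV9 starts 7:30pm → clear.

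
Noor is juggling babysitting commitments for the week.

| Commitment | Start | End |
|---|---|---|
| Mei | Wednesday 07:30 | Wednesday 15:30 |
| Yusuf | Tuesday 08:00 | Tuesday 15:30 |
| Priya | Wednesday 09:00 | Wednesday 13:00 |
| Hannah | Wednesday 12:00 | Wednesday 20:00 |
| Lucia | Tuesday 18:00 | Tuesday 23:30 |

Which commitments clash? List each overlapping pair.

Hannah & Mei, Hannah & Priya, Mei & Priya

Sorted by start: Yusuf, Lucia, Mei, Priya, Hannah.
Lucia starts after Yusuf ends — done with Yusuf.
Mei starts after Lucia ends — done with Lucia.
Priya starts before Mei ends → Mei and Priya overlap.
Hannah starts before Mei ends → Mei and Hannah overlap.
Hannah starts before Priya ends → Priya and Hannah overlap.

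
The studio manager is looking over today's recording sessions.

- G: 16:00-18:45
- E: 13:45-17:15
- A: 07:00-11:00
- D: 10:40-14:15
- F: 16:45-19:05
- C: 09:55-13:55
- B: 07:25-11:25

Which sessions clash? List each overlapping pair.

Sorted by start: A, B, C, D, E, G, F.
B starts before A ends → A and B overlap.
C starts before A ends → A and C overlap.
D starts before A ends → A and D overlap.
E starts after A ends, so A has no further overlaps.
C starts before B ends → B and C overlap.
D starts before B ends → B and D overlap.
E starts after B ends, so B has no further overlaps.
D starts before C ends → C and D overlap.
E starts before C ends → C and E overlap.
G starts after C ends, so C has no further overlaps.
E starts before D ends → D and E overlap.
G starts after D ends, so D has no further overlaps.
G starts before E ends → E and G overlap.
F starts before E ends → E and F overlap.
F starts before G ends → G and F overlap.

A & B, A & C, A & D, B & C, B & D, C & D, C & E, D & E, E & F, E & G, F & G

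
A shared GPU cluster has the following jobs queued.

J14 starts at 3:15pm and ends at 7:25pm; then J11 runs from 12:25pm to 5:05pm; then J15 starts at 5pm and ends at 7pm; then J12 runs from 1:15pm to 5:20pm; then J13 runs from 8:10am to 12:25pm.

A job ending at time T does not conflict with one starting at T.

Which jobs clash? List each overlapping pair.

Sorted by start: J13, J11, J12, J14, J15.
J11 starts exactly when J13 ends (back-to-back, no overlap), so J13 has no further overlaps.
J12 starts before J11 ends → J11 and J12 overlap.
J14 starts before J11 ends → J11 and J14 overlap.
J15 starts before J11 ends → J11 and J15 overlap.
J14 starts before J12 ends → J12 and J14 overlap.
J15 starts before J12 ends → J12 and J15 overlap.
J15 starts before J14 ends → J14 and J15 overlap.

J11 & J12, J11 & J14, J11 & J15, J12 & J14, J12 & J15, J14 & J15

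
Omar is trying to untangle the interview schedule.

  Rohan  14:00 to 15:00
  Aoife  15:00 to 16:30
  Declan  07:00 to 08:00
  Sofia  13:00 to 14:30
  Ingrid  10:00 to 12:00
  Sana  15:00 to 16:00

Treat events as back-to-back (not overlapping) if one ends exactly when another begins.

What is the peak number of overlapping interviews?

Walk through starts and ends in time order (an end at T is processed before a start at T):
07:00 start Declan → 1
08:00 end Declan → 0
10:00 start Ingrid → 1
12:00 end Ingrid → 0
13:00 start Sofia → 1
14:00 start Rohan → 2
14:30 end Sofia → 1
15:00 end Rohan → 0
15:00 start Aoife → 1
15:00 start Sana → 2
16:00 end Sana → 1
16:30 end Aoife → 0
Peak is 2, at 14:00 (Rohan, Sofia).

2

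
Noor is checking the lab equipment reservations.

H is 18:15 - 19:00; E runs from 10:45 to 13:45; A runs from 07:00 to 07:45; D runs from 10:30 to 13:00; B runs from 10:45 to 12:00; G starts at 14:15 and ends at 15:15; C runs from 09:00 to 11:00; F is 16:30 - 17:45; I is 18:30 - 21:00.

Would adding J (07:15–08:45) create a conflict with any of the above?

Yes — it overlaps A

A: starts 07:00 before J ends 08:45, and ends 07:45 after J starts 07:15 → overlap.
C: starts 09:00 at or after J ends 08:45 → clear.
D: starts 10:30 at or after J ends 08:45 → clear.
B: starts 10:45 at or after J ends 08:45 → clear.
E: starts 10:45 at or after J ends 08:45 → clear.
G: starts 14:15 at or after J ends 08:45 → clear.
F: starts 16:30 at or after J ends 08:45 → clear.
H: starts 18:15 at or after J ends 08:45 → clear.
I: starts 18:30 at or after J ends 08:45 → clear.
J overlaps A.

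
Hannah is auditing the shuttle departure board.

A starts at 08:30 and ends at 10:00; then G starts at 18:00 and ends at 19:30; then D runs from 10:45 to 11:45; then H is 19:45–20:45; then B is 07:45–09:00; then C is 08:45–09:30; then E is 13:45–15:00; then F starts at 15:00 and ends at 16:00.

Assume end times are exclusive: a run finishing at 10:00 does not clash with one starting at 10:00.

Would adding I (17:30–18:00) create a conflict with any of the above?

No — it doesn't clash with anything

B: ends 09:00 at or before I starts 17:30 → clear.
A: ends 10:00 at or before I starts 17:30 → clear.
C: ends 09:30 at or before I starts 17:30 → clear.
D: ends 11:45 at or before I starts 17:30 → clear.
E: ends 15:00 at or before I starts 17:30 → clear.
F: ends 16:00 at or before I starts 17:30 → clear.
G: starts 18:00 at or after I ends 18:00 → clear.
H: starts 19:45 at or after I ends 18:00 → clear.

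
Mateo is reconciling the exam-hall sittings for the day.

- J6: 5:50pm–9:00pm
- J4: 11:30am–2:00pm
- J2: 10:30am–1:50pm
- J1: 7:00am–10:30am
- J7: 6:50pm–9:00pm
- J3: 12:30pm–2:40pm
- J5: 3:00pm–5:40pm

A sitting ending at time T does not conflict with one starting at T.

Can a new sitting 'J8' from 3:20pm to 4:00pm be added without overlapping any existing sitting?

No — it overlaps J5

J1: ends 10:30am at or before J8 starts 3:20pm → clear.
J2: ends 1:50pm at or before J8 starts 3:20pm → clear.
J4: ends 2:00pm at or before J8 starts 3:20pm → clear.
J3: ends 2:40pm at or before J8 starts 3:20pm → clear.
J5: starts 3:00pm before J8 ends 4:00pm, and ends 5:40pm after J8 starts 3:20pm → overlap.
J6: starts 5:50pm at or after J8 ends 4:00pm → clear.
J7: starts 6:50pm at or after J8 ends 4:00pm → clear.
J8 overlaps J5.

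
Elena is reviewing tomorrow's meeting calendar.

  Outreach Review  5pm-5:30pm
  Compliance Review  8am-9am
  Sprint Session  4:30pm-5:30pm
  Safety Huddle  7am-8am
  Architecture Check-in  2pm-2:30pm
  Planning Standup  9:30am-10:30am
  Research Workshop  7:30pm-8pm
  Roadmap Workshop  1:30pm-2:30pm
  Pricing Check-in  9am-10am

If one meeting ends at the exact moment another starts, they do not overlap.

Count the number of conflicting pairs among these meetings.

3

Sorted by start: Safety Huddle, Compliance Review, Pricing Check-in, Planning Standup, Roadmap Workshop, Architecture Check-in, Sprint Session, Outreach Review, Research Workshop.
Compliance Review starts exactly when Safety Huddle ends (back-to-back, no overlap) — done with Safety Huddle.
Pricing Check-in starts exactly when Compliance Review ends (back-to-back, no overlap) — done with Compliance Review.
Planning Standup starts before Pricing Check-in ends → Pricing Check-in and Planning Standup overlap.
Roadmap Workshop starts after Pricing Check-in ends — done with Pricing Check-in.
Roadmap Workshop starts after Planning Standup ends — done with Planning Standup.
Architecture Check-in starts before Roadmap Workshop ends → Roadmap Workshop and Architecture Check-in overlap.
Sprint Session starts after Roadmap Workshop ends — done with Roadmap Workshop.
Sprint Session starts after Architecture Check-in ends — done with Architecture Check-in.
Outreach Review starts before Sprint Session ends → Sprint Session and Outreach Review overlap.
Research Workshop starts after Sprint Session ends.
Research Workshop starts after Outreach Review ends.
Overlapping pairs: Architecture Check-in & Roadmap Workshop, Outreach Review & Sprint Session, Planning Standup & Pricing Check-in — 3 in total.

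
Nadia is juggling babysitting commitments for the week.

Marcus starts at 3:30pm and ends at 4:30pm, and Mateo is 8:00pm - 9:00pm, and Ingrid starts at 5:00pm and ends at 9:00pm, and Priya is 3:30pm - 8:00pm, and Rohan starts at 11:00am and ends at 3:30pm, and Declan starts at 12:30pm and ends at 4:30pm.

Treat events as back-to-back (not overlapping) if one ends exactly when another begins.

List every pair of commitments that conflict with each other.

Two intervals overlap when each starts before the other ends.
Sorted by start: Rohan, Declan, Marcus, Priya, Ingrid, Mateo.
Declan starts before Rohan ends → Rohan and Declan overlap.
Marcus starts exactly when Rohan ends (back-to-back, no overlap); Rohan is clear from here.
Marcus starts before Declan ends → Declan and Marcus overlap.
Priya starts before Declan ends → Declan and Priya overlap.
Ingrid starts after Declan ends; Declan is clear from here.
Priya starts before Marcus ends → Marcus and Priya overlap.
Ingrid starts after Marcus ends; Marcus is clear from here.
Ingrid starts before Priya ends → Priya and Ingrid overlap.
Mateo starts exactly when Priya ends (back-to-back, no overlap).
Mateo starts before Ingrid ends → Ingrid and Mateo overlap.

Declan & Marcus, Declan & Priya, Declan & Rohan, Ingrid & Mateo, Ingrid & Priya, Marcus & Priya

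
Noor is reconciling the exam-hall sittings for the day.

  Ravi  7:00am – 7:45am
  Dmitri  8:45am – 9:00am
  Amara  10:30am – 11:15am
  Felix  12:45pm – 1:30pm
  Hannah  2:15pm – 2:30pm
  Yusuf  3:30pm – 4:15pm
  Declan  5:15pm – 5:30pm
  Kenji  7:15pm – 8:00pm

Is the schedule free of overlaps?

Yes

Two intervals overlap when each starts before the other ends.
Sorted by start: Ravi, Dmitri, Amara, Felix, Hannah, Yusuf, Declan, Kenji.
Dmitri starts after Ravi ends — done with Ravi.
Amara starts after Dmitri ends — done with Dmitri.
Felix starts after Amara ends — done with Amara.
Hannah starts after Felix ends — done with Felix.
Yusuf starts after Hannah ends — done with Hannah.
Declan starts after Yusuf ends — done with Yusuf.
Kenji starts after Declan ends.
Every pair is clear; the schedule has no overlaps.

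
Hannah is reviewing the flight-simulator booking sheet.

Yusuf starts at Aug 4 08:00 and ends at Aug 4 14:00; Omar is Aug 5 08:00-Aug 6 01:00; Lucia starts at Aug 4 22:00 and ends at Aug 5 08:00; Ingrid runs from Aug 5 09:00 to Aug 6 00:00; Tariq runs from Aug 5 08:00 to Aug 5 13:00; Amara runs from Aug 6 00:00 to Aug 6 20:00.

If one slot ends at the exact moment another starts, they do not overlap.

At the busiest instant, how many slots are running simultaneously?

Sweep the timeline, counting +1 at each start and −1 at each end (ends before starts at a tie):
Aug 4 08:00 start Yusuf → 1
Aug 4 14:00 end Yusuf → 0
Aug 4 22:00 start Lucia → 1
Aug 5 08:00 end Lucia → 0
Aug 5 08:00 start Omar → 1
Aug 5 08:00 start Tariq → 2
Aug 5 09:00 start Ingrid → 3
Aug 5 13:00 end Tariq → 2
Aug 6 00:00 end Ingrid → 1
Aug 6 00:00 start Amara → 2
Aug 6 01:00 end Omar → 1
Aug 6 20:00 end Amara → 0
Peak is 3, at Aug 5 09:00 (Ingrid, Omar, Tariq).

3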